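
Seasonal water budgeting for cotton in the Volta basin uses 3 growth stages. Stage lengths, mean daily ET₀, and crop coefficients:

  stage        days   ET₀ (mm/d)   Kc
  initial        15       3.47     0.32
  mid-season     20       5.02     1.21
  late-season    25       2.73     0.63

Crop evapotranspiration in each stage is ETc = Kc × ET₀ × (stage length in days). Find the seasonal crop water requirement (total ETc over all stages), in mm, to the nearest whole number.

initial: 0.32 × 3.47 × 15 = 16.66 mm
mid-season: 1.21 × 5.02 × 20 = 121.48 mm
late-season: 0.63 × 2.73 × 25 = 43.00 mm
Seasonal total = 181.14 mm

181 mm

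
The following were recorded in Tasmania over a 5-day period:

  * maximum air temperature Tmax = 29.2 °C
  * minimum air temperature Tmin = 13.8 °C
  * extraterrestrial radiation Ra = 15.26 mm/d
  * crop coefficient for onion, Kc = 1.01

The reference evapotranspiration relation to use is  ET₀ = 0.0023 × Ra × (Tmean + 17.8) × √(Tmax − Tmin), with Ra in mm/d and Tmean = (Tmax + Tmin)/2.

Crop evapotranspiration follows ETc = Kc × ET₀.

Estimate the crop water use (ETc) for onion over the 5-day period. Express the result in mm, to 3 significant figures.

27.3 mm

Tmean = (29.2 + 13.8)/2 = 21.50 °C
ET₀ = 0.0023 × 15.26 × (21.50 + 17.8) × √15.4 = 0.0023 × 15.26 × 39.30 × 3.9243 = 5.4130 mm/d
ETc = Kc × ET₀ = 1.01 × 5.4130 = 5.4671 mm/d
Over 5 days: 5.4671 × 5 = 27.336 mm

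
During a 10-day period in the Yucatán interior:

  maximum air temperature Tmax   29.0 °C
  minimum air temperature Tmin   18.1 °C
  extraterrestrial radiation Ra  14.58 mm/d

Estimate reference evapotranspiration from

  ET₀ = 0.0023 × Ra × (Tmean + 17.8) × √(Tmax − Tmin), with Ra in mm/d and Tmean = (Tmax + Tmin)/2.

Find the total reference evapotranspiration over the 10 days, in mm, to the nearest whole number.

Tmean = (29.0 + 18.1)/2 = 23.55 °C
ET₀ = 0.0023 × 14.58 × (23.55 + 17.8) × √10.9 = 0.0023 × 14.58 × 41.35 × 3.3015 = 4.5780 mm/d
Over 10 days: 4.5780 × 10 = 45.780 mm

46 mm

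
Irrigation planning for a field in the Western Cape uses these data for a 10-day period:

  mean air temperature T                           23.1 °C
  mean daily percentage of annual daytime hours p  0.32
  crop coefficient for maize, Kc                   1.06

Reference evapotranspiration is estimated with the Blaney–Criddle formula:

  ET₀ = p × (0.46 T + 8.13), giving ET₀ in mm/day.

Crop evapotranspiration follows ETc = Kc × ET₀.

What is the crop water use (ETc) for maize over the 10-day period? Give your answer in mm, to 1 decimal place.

63.6 mm

ET₀ = 0.32 × (0.46 × 23.1 + 8.13) = 0.32 × 18.756 = 6.0019 mm/d
ETc = Kc × ET₀ = 1.06 × 6.0019 = 6.3620 mm/d
Over 10 days: 6.3620 × 10 = 63.620 mm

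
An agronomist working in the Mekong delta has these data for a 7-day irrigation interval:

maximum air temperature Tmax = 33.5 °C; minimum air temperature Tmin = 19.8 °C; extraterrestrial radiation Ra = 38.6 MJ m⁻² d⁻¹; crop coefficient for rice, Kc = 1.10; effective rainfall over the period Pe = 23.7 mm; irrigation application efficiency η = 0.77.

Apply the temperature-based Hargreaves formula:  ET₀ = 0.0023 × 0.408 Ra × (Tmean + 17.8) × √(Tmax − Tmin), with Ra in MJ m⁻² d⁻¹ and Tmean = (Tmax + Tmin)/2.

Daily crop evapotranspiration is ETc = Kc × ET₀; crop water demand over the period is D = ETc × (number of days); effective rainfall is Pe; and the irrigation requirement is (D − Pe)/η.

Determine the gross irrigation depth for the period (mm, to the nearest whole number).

Tmean = (33.5 + 19.8)/2 = 26.65 °C
0.408 Ra = 0.408 × 38.6 = 15.7488 mm/d equivalent
ET₀ = 0.0023 × 15.7488 × (26.65 + 17.8) × √13.7 = 0.0023 × 15.7488 × 44.45 × 3.7014 = 5.9595 mm/d
ETc = Kc × ET₀ = 1.10 × 5.9595 = 6.5555 mm/d
Crop demand D = ETc × 7 d = 6.5555 × 7 = 45.889 mm
D − Pe = 45.889 − 23.7 = 22.189 mm
Gross irrigation = 22.189 / 0.77 = 28.817 mm

29 mm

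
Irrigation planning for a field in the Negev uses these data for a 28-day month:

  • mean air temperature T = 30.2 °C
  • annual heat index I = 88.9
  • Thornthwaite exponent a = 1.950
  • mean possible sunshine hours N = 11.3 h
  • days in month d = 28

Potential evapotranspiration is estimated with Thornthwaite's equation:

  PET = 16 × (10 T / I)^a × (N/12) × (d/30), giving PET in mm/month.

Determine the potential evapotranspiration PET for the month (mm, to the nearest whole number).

153 mm

10T/I = 10 × 30.2 / 88.9 = 3.3971
(10T/I)^a = 3.3971^1.950 = 10.8558
Uncorrected PET = 16 × 10.8558 = 173.693 mm
Correction = (N/12)(d/30) = (11.3/12)(28/30) = 0.8789
PET = 173.693 × 0.8789 = 152.659 mm/month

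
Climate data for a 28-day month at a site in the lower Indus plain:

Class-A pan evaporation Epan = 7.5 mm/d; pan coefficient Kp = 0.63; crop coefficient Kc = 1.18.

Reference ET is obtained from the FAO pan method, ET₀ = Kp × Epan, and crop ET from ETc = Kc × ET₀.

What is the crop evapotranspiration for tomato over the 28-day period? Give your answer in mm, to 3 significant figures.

156 mm

ET₀ = 0.63 × 7.5 = 4.7250 mm/d
ETc = Kc × ET₀ = 1.18 × 4.7250 = 5.5755 mm/d
Over 28 days: 5.5755 × 28 = 156.114 mm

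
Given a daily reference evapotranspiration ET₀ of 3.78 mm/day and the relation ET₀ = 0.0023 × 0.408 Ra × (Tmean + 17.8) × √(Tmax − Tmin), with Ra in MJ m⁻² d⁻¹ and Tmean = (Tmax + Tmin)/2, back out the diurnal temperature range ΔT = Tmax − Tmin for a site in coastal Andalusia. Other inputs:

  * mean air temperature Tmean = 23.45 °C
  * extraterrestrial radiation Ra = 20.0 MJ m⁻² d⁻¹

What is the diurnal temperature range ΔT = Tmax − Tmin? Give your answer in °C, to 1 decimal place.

23.8 °C

√ΔT = ET₀ / [0.0023 × 0.408 × Ra × (Tmean+17.8)] = 3.78 / (0.0023 × 8.1600 × 41.25) = 4.8826
ΔT = 4.8826² = 23.840 °C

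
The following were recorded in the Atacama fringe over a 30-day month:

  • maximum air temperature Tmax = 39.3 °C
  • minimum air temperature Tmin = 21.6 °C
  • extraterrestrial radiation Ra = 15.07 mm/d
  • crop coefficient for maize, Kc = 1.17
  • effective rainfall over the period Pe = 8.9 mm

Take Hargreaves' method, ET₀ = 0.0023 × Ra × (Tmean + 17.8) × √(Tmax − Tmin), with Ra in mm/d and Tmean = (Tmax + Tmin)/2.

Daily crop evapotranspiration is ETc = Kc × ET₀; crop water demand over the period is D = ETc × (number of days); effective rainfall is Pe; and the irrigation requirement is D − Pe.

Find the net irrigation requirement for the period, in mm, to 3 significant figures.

Tmean = (39.3 + 21.6)/2 = 30.45 °C
ET₀ = 0.0023 × 15.07 × (30.45 + 17.8) × √17.7 = 0.0023 × 15.07 × 48.25 × 4.2071 = 7.0359 mm/d
ETc = Kc × ET₀ = 1.17 × 7.0359 = 8.2320 mm/d
Crop demand D = ETc × 30 d = 8.2320 × 30 = 246.960 mm
D − Pe = 246.960 − 8.9 = 238.060 mm

238 mm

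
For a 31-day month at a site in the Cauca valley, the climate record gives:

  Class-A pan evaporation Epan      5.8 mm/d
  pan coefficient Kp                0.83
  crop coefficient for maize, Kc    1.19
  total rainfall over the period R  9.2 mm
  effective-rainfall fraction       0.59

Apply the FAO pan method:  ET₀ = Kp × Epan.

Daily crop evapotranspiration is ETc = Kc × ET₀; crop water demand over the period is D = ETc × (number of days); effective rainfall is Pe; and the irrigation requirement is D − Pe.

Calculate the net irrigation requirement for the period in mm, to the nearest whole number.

ET₀ = 0.83 × 5.8 = 4.8140 mm/d
ETc = Kc × ET₀ = 1.19 × 4.8140 = 5.7287 mm/d
Crop demand D = ETc × 31 d = 5.7287 × 31 = 177.590 mm
Pe = 0.59 × 9.2 = 5.428 mm
D − Pe = 177.590 − 5.428 = 172.162 mm

172 mm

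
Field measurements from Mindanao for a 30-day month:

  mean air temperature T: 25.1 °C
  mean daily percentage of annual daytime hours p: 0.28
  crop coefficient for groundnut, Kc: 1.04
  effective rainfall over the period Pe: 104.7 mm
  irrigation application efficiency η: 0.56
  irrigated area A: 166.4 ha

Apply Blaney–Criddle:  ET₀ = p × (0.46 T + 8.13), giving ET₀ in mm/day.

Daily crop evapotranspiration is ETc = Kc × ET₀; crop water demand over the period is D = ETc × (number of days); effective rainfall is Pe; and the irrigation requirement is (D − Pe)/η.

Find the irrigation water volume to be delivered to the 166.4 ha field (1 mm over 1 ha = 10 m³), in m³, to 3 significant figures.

200000 m³

ET₀ = 0.28 × (0.46 × 25.1 + 8.13) = 0.28 × 19.676 = 5.5093 mm/d
ETc = Kc × ET₀ = 1.04 × 5.5093 = 5.7297 mm/d
Crop demand D = ETc × 30 d = 5.7297 × 30 = 171.891 mm
D − Pe = 171.891 − 104.7 = 67.191 mm
Gross irrigation = 67.191 / 0.56 = 119.984 mm
Volume = 119.984 mm × 166.4 ha × 10 = 199653.4 m³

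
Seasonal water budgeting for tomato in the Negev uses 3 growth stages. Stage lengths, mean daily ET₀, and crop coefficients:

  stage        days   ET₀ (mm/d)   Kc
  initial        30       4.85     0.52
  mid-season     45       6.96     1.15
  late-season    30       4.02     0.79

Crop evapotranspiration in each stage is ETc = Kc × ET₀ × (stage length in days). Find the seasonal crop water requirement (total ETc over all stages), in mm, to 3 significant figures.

initial: 0.52 × 4.85 × 30 = 75.66 mm
mid-season: 1.15 × 6.96 × 45 = 360.18 mm
late-season: 0.79 × 4.02 × 30 = 95.27 mm
Seasonal total = 531.11 mm

531 mm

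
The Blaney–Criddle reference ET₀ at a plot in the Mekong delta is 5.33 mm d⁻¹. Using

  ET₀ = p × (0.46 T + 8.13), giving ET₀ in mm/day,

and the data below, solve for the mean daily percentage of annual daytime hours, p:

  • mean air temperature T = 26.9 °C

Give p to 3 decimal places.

p = ET₀ / (0.46 T + 8.13) = 5.33 / (0.46 × 26.9 + 8.13) = 5.33 / 20.504 = 0.2599

0.260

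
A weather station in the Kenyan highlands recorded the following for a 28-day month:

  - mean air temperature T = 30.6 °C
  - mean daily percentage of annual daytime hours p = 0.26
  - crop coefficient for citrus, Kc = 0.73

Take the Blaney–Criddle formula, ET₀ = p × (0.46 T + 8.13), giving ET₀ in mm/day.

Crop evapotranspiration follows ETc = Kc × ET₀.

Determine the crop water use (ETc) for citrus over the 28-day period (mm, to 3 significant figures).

ET₀ = 0.26 × (0.46 × 30.6 + 8.13) = 0.26 × 22.206 = 5.7736 mm/d
ETc = Kc × ET₀ = 0.73 × 5.7736 = 4.2147 mm/d
Over 28 days: 4.2147 × 28 = 118.012 mm

118 mm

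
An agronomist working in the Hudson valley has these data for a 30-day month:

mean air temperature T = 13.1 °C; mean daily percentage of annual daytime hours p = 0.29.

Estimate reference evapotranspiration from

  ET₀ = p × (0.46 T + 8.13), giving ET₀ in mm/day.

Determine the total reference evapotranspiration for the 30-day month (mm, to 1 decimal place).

123.2 mm

ET₀ = 0.29 × (0.46 × 13.1 + 8.13) = 0.29 × 14.156 = 4.1052 mm/d
Monthly total = 4.1052 × 30 = 123.156 mm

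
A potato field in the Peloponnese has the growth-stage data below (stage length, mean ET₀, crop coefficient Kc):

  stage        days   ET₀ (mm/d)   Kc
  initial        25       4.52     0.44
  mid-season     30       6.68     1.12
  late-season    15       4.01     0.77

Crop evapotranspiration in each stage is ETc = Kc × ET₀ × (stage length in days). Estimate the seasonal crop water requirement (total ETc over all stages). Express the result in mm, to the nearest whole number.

320 mm

initial: 0.44 × 4.52 × 25 = 49.72 mm
mid-season: 1.12 × 6.68 × 30 = 224.45 mm
late-season: 0.77 × 4.01 × 15 = 46.32 mm
Seasonal total = 320.49 mm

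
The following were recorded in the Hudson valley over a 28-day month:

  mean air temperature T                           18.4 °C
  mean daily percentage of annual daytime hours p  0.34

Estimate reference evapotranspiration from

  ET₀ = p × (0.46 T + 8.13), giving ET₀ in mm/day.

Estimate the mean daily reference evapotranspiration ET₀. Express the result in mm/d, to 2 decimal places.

5.64 mm/d

ET₀ = 0.34 × (0.46 × 18.4 + 8.13) = 0.34 × 16.594 = 5.6420 mm/d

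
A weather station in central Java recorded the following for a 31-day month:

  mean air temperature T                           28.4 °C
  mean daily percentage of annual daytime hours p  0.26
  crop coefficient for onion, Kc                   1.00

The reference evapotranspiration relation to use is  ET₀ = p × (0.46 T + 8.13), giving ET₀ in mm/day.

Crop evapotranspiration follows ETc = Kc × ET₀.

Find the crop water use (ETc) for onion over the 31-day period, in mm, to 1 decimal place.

170.8 mm

ET₀ = 0.26 × (0.46 × 28.4 + 8.13) = 0.26 × 21.194 = 5.5104 mm/d
ETc = Kc × ET₀ = 1.00 × 5.5104 = 5.5104 mm/d
Over 31 days: 5.5104 × 31 = 170.822 mm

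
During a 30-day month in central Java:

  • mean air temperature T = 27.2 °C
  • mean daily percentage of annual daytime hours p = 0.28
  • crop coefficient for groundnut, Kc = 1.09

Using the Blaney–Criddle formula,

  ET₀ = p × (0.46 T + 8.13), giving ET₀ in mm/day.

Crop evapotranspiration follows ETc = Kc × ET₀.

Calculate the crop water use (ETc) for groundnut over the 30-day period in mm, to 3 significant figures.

ET₀ = 0.28 × (0.46 × 27.2 + 8.13) = 0.28 × 20.642 = 5.7798 mm/d
ETc = Kc × ET₀ = 1.09 × 5.7798 = 6.3000 mm/d
Over 30 days: 6.3000 × 30 = 189.000 mm

189 mm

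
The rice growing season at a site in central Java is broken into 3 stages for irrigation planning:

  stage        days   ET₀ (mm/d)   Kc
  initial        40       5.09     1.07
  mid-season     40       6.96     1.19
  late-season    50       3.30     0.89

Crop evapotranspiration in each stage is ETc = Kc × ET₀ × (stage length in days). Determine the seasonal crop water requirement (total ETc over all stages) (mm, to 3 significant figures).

696 mm

initial: 1.07 × 5.09 × 40 = 217.85 mm
mid-season: 1.19 × 6.96 × 40 = 331.30 mm
late-season: 0.89 × 3.30 × 50 = 146.85 mm
Seasonal total = 696.00 mm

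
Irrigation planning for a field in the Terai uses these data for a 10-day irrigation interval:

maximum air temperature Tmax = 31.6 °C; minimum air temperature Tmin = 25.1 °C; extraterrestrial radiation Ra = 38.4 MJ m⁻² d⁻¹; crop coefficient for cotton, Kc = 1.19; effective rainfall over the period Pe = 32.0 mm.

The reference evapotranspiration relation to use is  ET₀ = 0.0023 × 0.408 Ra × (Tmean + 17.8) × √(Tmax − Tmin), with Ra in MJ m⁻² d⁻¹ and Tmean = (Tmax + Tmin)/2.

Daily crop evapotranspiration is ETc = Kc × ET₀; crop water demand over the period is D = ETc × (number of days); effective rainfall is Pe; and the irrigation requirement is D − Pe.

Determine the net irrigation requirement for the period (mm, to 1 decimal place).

Tmean = (31.6 + 25.1)/2 = 28.35 °C
0.408 Ra = 0.408 × 38.4 = 15.6672 mm/d equivalent
ET₀ = 0.0023 × 15.6672 × (28.35 + 17.8) × √6.5 = 0.0023 × 15.6672 × 46.15 × 2.5495 = 4.2398 mm/d
ETc = Kc × ET₀ = 1.19 × 4.2398 = 5.0454 mm/d
Crop demand D = ETc × 10 d = 5.0454 × 10 = 50.454 mm
D − Pe = 50.454 − 32.0 = 18.454 mm

18.5 mm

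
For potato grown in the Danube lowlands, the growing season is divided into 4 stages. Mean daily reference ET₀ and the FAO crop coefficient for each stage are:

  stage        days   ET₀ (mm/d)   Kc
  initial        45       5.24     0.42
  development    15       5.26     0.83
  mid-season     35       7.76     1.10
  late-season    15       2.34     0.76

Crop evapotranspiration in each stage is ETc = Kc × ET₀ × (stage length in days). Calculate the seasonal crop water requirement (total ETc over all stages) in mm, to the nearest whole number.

initial: 0.42 × 5.24 × 45 = 99.04 mm
development: 0.83 × 5.26 × 15 = 65.49 mm
mid-season: 1.10 × 7.76 × 35 = 298.76 mm
late-season: 0.76 × 2.34 × 15 = 26.68 mm
Seasonal total = 489.97 mm

490 mm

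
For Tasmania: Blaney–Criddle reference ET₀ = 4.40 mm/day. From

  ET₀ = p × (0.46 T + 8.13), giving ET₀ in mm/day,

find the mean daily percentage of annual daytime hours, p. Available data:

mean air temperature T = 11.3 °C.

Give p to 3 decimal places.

0.330

p = ET₀ / (0.46 T + 8.13) = 4.40 / (0.46 × 11.3 + 8.13) = 4.40 / 13.328 = 0.3301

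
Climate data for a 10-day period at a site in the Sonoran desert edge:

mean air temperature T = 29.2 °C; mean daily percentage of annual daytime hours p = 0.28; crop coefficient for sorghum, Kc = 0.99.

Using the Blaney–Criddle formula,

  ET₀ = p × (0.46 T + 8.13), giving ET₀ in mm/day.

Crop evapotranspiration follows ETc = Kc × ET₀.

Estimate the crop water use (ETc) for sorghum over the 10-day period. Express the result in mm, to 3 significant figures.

ET₀ = 0.28 × (0.46 × 29.2 + 8.13) = 0.28 × 21.562 = 6.0374 mm/d
ETc = Kc × ET₀ = 0.99 × 6.0374 = 5.9770 mm/d
Over 10 days: 5.9770 × 10 = 59.770 mm

59.8 mm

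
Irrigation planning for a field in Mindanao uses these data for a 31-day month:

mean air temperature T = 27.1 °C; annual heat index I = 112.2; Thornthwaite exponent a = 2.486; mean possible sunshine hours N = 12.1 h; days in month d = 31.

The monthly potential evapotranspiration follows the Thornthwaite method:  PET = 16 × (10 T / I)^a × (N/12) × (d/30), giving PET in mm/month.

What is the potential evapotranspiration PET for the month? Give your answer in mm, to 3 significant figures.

149 mm

10T/I = 10 × 27.1 / 112.2 = 2.4153
(10T/I)^a = 2.4153^2.486 = 8.9550
Uncorrected PET = 16 × 8.9550 = 143.280 mm
Correction = (N/12)(d/30) = (12.1/12)(31/30) = 1.0419
PET = 143.280 × 1.0419 = 149.283 mm/month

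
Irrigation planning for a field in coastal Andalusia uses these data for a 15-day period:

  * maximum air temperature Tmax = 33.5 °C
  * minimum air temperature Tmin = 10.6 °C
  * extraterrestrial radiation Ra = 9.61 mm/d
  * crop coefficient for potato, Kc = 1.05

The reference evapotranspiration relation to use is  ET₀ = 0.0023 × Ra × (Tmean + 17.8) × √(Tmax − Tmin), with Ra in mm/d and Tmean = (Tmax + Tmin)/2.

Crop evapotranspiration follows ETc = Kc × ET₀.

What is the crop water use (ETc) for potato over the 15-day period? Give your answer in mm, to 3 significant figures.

Tmean = (33.5 + 10.6)/2 = 22.05 °C
ET₀ = 0.0023 × 9.61 × (22.05 + 17.8) × √22.9 = 0.0023 × 9.61 × 39.85 × 4.7854 = 4.2150 mm/d
ETc = Kc × ET₀ = 1.05 × 4.2150 = 4.4258 mm/d
Over 15 days: 4.4258 × 15 = 66.387 mm

66.4 mm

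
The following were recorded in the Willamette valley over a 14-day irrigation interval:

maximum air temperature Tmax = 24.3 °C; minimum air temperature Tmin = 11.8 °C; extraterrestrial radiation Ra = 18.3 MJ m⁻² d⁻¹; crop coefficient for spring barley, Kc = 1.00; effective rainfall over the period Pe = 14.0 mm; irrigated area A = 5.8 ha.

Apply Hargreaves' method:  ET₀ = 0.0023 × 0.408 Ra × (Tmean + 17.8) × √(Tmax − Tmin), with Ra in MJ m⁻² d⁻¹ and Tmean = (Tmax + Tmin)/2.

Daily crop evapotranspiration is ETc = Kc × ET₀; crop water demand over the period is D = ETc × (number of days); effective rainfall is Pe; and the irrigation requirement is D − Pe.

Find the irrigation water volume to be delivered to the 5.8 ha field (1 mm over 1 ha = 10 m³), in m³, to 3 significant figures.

955 m³

Tmean = (24.3 + 11.8)/2 = 18.05 °C
0.408 Ra = 0.408 × 18.3 = 7.4664 mm/d equivalent
ET₀ = 0.0023 × 7.4664 × (18.05 + 17.8) × √12.5 = 0.0023 × 7.4664 × 35.85 × 3.5355 = 2.1766 mm/d
ETc = Kc × ET₀ = 1.00 × 2.1766 = 2.1766 mm/d
Crop demand D = ETc × 14 d = 2.1766 × 14 = 30.472 mm
D − Pe = 30.472 − 14.0 = 16.472 mm
Volume = 16.472 mm × 5.8 ha × 10 = 955.4 m³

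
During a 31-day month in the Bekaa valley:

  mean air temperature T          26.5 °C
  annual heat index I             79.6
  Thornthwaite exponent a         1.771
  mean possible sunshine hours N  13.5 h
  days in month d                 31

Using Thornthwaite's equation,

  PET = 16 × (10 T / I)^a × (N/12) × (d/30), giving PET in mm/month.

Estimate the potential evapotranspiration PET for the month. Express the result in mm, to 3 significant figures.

157 mm

10T/I = 10 × 26.5 / 79.6 = 3.3291
(10T/I)^a = 3.3291^1.771 = 8.4147
Uncorrected PET = 16 × 8.4147 = 134.635 mm
Correction = (N/12)(d/30) = (13.5/12)(31/30) = 1.1625
PET = 134.635 × 1.1625 = 156.513 mm/month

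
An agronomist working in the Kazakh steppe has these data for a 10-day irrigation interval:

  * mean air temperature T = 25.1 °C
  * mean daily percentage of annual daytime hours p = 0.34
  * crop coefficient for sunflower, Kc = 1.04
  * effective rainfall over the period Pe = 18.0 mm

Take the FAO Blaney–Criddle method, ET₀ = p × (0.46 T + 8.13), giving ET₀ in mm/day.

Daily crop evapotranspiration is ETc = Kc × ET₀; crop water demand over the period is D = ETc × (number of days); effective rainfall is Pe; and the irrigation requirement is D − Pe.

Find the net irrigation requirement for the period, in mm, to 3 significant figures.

51.6 mm

ET₀ = 0.34 × (0.46 × 25.1 + 8.13) = 0.34 × 19.676 = 6.6898 mm/d
ETc = Kc × ET₀ = 1.04 × 6.6898 = 6.9574 mm/d
Crop demand D = ETc × 10 d = 6.9574 × 10 = 69.574 mm
D − Pe = 69.574 − 18.0 = 51.574 mm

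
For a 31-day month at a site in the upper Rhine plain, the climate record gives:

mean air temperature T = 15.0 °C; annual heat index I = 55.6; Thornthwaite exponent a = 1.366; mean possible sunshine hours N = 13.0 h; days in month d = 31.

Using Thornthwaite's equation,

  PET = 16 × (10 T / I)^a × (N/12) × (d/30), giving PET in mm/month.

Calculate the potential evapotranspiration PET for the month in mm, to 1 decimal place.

10T/I = 10 × 15.0 / 55.6 = 2.6978
(10T/I)^a = 2.6978^1.366 = 3.8794
Uncorrected PET = 16 × 3.8794 = 62.070 mm
Correction = (N/12)(d/30) = (13.0/12)(31/30) = 1.1194
PET = 62.070 × 1.1194 = 69.481 mm/month

69.5 mm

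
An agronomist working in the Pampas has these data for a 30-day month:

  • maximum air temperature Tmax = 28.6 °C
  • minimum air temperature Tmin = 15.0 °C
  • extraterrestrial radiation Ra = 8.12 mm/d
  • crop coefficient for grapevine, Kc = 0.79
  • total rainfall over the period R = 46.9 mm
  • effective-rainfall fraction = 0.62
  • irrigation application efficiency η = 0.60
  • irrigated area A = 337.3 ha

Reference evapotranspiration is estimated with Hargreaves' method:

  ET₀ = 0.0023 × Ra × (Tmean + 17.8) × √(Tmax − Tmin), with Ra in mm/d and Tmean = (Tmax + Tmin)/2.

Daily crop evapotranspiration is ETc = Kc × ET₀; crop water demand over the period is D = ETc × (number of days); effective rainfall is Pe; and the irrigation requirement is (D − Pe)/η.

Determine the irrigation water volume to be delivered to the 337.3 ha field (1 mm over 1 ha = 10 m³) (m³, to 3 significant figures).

200000 m³

Tmean = (28.6 + 15.0)/2 = 21.80 °C
ET₀ = 0.0023 × 8.12 × (21.80 + 17.8) × √13.6 = 0.0023 × 8.12 × 39.60 × 3.6878 = 2.7274 mm/d
ETc = Kc × ET₀ = 0.79 × 2.7274 = 2.1546 mm/d
Crop demand D = ETc × 30 d = 2.1546 × 30 = 64.638 mm
Pe = 0.62 × 46.9 = 29.078 mm
D − Pe = 64.638 − 29.078 = 35.560 mm
Gross irrigation = 35.560 / 0.60 = 59.267 mm
Volume = 59.267 mm × 337.3 ha × 10 = 199907.6 m³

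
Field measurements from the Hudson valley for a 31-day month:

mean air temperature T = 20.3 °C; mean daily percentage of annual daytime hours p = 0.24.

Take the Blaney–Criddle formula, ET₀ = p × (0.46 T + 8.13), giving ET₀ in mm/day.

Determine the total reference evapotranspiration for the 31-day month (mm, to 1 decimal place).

ET₀ = 0.24 × (0.46 × 20.3 + 8.13) = 0.24 × 17.468 = 4.1923 mm/d
Monthly total = 4.1923 × 31 = 129.961 mm

130.0 mm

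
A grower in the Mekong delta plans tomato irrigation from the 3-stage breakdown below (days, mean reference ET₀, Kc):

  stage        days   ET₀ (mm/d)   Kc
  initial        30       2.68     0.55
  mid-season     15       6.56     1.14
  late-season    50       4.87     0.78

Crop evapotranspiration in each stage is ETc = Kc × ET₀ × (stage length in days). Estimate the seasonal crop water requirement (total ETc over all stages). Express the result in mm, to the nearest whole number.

initial: 0.55 × 2.68 × 30 = 44.22 mm
mid-season: 1.14 × 6.56 × 15 = 112.18 mm
late-season: 0.78 × 4.87 × 50 = 189.93 mm
Seasonal total = 346.33 mm

346 mm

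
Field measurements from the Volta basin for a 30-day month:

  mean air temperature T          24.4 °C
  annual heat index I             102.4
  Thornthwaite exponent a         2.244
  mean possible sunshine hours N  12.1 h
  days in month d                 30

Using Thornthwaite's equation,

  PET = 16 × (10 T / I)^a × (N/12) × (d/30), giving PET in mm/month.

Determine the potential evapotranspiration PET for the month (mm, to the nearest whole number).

10T/I = 10 × 24.4 / 102.4 = 2.3828
(10T/I)^a = 2.3828^2.244 = 7.0175
Uncorrected PET = 16 × 7.0175 = 112.280 mm
Correction = (N/12)(d/30) = (12.1/12)(30/30) = 1.0083
PET = 112.280 × 1.0083 = 113.212 mm/month

113 mm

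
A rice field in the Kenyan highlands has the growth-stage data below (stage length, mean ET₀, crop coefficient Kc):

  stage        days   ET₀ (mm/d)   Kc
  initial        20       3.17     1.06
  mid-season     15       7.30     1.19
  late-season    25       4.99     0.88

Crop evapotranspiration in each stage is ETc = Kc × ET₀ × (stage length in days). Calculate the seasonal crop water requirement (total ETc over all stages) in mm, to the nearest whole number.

307 mm

initial: 1.06 × 3.17 × 20 = 67.20 mm
mid-season: 1.19 × 7.30 × 15 = 130.31 mm
late-season: 0.88 × 4.99 × 25 = 109.78 mm
Seasonal total = 307.29 mm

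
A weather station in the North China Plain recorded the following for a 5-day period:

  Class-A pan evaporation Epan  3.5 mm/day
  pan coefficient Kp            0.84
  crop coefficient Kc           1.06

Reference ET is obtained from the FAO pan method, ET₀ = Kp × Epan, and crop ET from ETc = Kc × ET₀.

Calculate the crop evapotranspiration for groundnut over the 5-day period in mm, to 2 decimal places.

15.58 mm

ET₀ = 0.84 × 3.5 = 2.9400 mm/d
ETc = Kc × ET₀ = 1.06 × 2.9400 = 3.1164 mm/d
Over 5 days: 3.1164 × 5 = 15.582 mm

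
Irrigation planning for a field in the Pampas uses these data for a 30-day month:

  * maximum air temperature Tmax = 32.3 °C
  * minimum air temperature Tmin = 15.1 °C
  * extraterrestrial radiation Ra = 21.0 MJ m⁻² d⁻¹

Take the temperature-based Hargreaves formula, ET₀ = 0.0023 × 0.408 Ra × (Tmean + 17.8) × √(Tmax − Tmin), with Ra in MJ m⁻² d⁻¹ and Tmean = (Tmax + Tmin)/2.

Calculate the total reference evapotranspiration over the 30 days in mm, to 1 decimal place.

Tmean = (32.3 + 15.1)/2 = 23.70 °C
0.408 Ra = 0.408 × 21.0 = 8.5680 mm/d equivalent
ET₀ = 0.0023 × 8.5680 × (23.70 + 17.8) × √17.2 = 0.0023 × 8.5680 × 41.50 × 4.1473 = 3.3917 mm/d
Over 30 days: 3.3917 × 30 = 101.751 mm

101.8 mm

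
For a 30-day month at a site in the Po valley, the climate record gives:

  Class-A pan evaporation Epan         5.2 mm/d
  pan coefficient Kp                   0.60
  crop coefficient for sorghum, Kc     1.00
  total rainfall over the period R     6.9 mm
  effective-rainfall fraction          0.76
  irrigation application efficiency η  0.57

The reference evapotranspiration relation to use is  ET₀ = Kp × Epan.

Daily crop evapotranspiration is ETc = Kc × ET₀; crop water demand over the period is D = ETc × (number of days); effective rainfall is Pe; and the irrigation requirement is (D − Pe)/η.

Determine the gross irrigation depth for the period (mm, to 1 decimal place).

155.0 mm

ET₀ = 0.60 × 5.2 = 3.1200 mm/d
ETc = Kc × ET₀ = 1.00 × 3.1200 = 3.1200 mm/d
Crop demand D = ETc × 30 d = 3.1200 × 30 = 93.600 mm
Pe = 0.76 × 6.9 = 5.244 mm
D − Pe = 93.600 − 5.244 = 88.356 mm
Gross irrigation = 88.356 / 0.57 = 155.011 mm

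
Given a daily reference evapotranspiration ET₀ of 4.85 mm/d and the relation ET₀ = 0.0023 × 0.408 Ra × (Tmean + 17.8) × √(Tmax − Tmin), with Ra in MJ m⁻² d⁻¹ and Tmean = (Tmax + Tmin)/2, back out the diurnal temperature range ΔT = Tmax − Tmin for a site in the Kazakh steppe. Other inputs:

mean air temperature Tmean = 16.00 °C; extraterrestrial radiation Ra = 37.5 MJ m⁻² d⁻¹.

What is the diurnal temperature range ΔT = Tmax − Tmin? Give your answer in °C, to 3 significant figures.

16.6 °C

√ΔT = ET₀ / [0.0023 × 0.408 × Ra × (Tmean+17.8)] = 4.85 / (0.0023 × 15.3000 × 33.80) = 4.0776
ΔT = 4.0776² = 16.627 °C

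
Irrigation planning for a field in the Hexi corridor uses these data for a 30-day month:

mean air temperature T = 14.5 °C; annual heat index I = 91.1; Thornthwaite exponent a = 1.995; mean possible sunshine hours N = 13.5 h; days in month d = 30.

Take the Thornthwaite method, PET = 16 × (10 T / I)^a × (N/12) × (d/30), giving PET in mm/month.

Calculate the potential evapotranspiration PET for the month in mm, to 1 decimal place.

10T/I = 10 × 14.5 / 91.1 = 1.5917
(10T/I)^a = 1.5917^1.995 = 2.5276
Uncorrected PET = 16 × 2.5276 = 40.442 mm
Correction = (N/12)(d/30) = (13.5/12)(30/30) = 1.1250
PET = 40.442 × 1.1250 = 45.497 mm/month

45.5 mm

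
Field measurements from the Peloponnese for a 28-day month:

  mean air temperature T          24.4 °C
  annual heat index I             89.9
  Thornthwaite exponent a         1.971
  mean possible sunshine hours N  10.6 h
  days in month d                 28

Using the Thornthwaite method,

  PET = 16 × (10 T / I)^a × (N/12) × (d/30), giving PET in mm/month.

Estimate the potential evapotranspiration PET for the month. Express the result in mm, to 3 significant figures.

94.4 mm

10T/I = 10 × 24.4 / 89.9 = 2.7141
(10T/I)^a = 2.7141^1.971 = 7.1561
Uncorrected PET = 16 × 7.1561 = 114.498 mm
Correction = (N/12)(d/30) = (10.6/12)(28/30) = 0.8244
PET = 114.498 × 0.8244 = 94.392 mm/month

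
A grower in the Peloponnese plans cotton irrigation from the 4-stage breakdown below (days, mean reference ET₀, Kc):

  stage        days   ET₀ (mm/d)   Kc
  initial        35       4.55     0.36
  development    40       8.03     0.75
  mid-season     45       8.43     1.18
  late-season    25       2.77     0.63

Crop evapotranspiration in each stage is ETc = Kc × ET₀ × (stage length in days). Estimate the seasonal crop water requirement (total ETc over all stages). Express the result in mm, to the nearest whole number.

789 mm

initial: 0.36 × 4.55 × 35 = 57.33 mm
development: 0.75 × 8.03 × 40 = 240.90 mm
mid-season: 1.18 × 8.43 × 45 = 447.63 mm
late-season: 0.63 × 2.77 × 25 = 43.63 mm
Seasonal total = 789.49 mm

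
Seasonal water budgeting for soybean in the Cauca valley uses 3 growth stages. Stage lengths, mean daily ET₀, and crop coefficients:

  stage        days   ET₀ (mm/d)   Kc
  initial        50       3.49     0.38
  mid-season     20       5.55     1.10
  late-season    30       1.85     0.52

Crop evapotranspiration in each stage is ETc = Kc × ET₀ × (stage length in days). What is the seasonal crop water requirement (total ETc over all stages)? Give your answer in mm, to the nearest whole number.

217 mm

initial: 0.38 × 3.49 × 50 = 66.31 mm
mid-season: 1.10 × 5.55 × 20 = 122.10 mm
late-season: 0.52 × 1.85 × 30 = 28.86 mm
Seasonal total = 217.27 mm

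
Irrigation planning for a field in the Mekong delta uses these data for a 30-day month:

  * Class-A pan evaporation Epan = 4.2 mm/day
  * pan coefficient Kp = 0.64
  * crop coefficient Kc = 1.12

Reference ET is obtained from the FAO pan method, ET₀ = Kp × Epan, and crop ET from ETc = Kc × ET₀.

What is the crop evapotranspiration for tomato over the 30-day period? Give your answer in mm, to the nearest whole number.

90 mm

ET₀ = 0.64 × 4.2 = 2.6880 mm/d
ETc = Kc × ET₀ = 1.12 × 2.6880 = 3.0106 mm/d
Over 30 days: 3.0106 × 30 = 90.318 mm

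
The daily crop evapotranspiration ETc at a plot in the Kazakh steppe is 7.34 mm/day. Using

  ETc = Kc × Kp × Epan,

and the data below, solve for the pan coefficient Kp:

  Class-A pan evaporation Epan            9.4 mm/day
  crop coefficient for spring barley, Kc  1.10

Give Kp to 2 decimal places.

ETc = Kc × Kp × Epan  ⇒  Kp = ETc / (Kc × Epan)
Kp = 7.34 / (1.10 × 9.4) = 7.34 / 10.340 = 0.7099

0.71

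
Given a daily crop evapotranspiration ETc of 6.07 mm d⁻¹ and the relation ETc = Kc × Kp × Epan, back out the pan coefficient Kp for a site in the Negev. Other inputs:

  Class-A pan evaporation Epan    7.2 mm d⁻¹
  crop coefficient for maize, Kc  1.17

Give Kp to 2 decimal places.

0.72

ETc = Kc × Kp × Epan  ⇒  Kp = ETc / (Kc × Epan)
Kp = 6.07 / (1.17 × 7.2) = 6.07 / 8.424 = 0.7206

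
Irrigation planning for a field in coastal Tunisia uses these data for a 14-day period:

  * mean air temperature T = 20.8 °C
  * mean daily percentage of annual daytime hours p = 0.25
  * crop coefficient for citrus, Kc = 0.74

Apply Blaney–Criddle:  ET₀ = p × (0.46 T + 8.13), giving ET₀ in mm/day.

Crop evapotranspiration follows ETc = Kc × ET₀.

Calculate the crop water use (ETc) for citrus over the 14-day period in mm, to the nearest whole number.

46 mm

ET₀ = 0.25 × (0.46 × 20.8 + 8.13) = 0.25 × 17.698 = 4.4245 mm/d
ETc = Kc × ET₀ = 0.74 × 4.4245 = 3.2741 mm/d
Over 14 days: 3.2741 × 14 = 45.837 mm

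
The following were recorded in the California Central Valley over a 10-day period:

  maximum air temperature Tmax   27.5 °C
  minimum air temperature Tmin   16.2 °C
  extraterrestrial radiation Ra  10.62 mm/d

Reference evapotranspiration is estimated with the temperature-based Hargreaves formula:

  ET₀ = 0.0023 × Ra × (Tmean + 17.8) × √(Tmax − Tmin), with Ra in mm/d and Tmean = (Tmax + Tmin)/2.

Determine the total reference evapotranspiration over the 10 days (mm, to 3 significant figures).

Tmean = (27.5 + 16.2)/2 = 21.85 °C
ET₀ = 0.0023 × 10.62 × (21.85 + 17.8) × √11.3 = 0.0023 × 10.62 × 39.65 × 3.3615 = 3.2556 mm/d
Over 10 days: 3.2556 × 10 = 32.556 mm

32.6 mm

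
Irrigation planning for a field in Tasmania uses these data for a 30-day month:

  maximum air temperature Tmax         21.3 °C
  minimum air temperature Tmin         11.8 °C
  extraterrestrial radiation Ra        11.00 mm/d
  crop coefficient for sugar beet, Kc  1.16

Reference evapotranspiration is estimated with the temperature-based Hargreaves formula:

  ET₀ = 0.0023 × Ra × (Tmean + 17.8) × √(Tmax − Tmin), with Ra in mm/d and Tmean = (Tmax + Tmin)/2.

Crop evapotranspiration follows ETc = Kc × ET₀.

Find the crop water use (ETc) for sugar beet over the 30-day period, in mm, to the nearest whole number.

93 mm

Tmean = (21.3 + 11.8)/2 = 16.55 °C
ET₀ = 0.0023 × 11.00 × (16.55 + 17.8) × √9.5 = 0.0023 × 11.00 × 34.35 × 3.0822 = 2.6786 mm/d
ETc = Kc × ET₀ = 1.16 × 2.6786 = 3.1072 mm/d
Over 30 days: 3.1072 × 30 = 93.216 mm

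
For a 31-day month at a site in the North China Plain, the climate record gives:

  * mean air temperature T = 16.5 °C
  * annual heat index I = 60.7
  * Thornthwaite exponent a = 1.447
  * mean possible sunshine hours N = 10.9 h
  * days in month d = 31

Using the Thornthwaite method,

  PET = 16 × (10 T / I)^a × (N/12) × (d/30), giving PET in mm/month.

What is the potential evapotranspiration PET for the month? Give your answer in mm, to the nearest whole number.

10T/I = 10 × 16.5 / 60.7 = 2.7183
(10T/I)^a = 2.7183^1.447 = 4.2504
Uncorrected PET = 16 × 4.2504 = 68.006 mm
Correction = (N/12)(d/30) = (10.9/12)(31/30) = 0.9386
PET = 68.006 × 0.9386 = 63.830 mm/month

64 mm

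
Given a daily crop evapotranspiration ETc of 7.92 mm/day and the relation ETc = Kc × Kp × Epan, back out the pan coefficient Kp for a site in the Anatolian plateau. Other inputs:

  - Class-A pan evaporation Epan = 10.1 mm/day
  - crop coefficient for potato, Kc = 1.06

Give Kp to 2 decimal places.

ETc = Kc × Kp × Epan  ⇒  Kp = ETc / (Kc × Epan)
Kp = 7.92 / (1.06 × 10.1) = 7.92 / 10.706 = 0.7398

0.74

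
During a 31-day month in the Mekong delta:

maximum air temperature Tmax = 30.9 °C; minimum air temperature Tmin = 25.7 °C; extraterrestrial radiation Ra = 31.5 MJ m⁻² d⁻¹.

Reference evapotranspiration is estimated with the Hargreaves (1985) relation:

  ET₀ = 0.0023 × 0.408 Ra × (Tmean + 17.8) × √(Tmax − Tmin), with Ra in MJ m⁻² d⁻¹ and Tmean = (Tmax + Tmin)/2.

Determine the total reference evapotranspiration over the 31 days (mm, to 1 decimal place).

96.3 mm

Tmean = (30.9 + 25.7)/2 = 28.30 °C
0.408 Ra = 0.408 × 31.5 = 12.8520 mm/d equivalent
ET₀ = 0.0023 × 12.8520 × (28.30 + 17.8) × √5.2 = 0.0023 × 12.8520 × 46.10 × 2.2804 = 3.1075 mm/d
Over 31 days: 3.1075 × 31 = 96.333 mm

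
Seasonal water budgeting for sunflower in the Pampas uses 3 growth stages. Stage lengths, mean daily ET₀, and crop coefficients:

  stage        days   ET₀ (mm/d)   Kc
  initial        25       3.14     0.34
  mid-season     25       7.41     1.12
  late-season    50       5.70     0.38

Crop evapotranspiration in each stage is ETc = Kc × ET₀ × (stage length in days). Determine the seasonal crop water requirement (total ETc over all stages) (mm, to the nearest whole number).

342 mm

initial: 0.34 × 3.14 × 25 = 26.69 mm
mid-season: 1.12 × 7.41 × 25 = 207.48 mm
late-season: 0.38 × 5.70 × 50 = 108.30 mm
Seasonal total = 342.47 mm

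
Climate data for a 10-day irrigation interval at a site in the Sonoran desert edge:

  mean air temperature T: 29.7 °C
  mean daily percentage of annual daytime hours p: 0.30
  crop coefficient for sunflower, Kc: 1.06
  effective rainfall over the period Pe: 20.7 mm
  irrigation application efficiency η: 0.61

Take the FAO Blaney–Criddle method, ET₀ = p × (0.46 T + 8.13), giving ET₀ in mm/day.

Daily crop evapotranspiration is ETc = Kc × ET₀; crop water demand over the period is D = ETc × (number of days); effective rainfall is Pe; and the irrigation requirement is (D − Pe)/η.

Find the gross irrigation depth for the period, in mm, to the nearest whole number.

80 mm

ET₀ = 0.30 × (0.46 × 29.7 + 8.13) = 0.30 × 21.792 = 6.5376 mm/d
ETc = Kc × ET₀ = 1.06 × 6.5376 = 6.9299 mm/d
Crop demand D = ETc × 10 d = 6.9299 × 10 = 69.299 mm
D − Pe = 69.299 − 20.7 = 48.599 mm
Gross irrigation = 48.599 / 0.61 = 79.670 mm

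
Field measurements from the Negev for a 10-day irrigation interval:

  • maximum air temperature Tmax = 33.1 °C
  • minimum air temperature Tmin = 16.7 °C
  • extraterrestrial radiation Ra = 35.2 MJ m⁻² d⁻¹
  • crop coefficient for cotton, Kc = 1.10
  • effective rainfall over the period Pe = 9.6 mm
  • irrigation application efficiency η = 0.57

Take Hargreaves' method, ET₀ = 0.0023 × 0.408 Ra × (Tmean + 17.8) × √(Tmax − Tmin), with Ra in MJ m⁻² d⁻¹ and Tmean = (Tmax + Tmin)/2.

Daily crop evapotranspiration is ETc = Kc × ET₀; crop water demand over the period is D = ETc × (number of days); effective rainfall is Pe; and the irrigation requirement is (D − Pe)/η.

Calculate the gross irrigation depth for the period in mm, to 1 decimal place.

93.4 mm

Tmean = (33.1 + 16.7)/2 = 24.90 °C
0.408 Ra = 0.408 × 35.2 = 14.3616 mm/d equivalent
ET₀ = 0.0023 × 14.3616 × (24.90 + 17.8) × √16.4 = 0.0023 × 14.3616 × 42.70 × 4.0497 = 5.7119 mm/d
ETc = Kc × ET₀ = 1.10 × 5.7119 = 6.2831 mm/d
Crop demand D = ETc × 10 d = 6.2831 × 10 = 62.831 mm
D − Pe = 62.831 − 9.6 = 53.231 mm
Gross irrigation = 53.231 / 0.57 = 93.388 mm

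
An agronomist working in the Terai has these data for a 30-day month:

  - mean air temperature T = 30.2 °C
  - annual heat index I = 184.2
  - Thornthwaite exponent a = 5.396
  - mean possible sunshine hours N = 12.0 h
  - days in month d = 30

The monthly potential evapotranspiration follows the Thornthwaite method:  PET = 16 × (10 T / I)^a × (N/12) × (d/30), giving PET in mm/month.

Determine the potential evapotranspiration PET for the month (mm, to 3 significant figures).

231 mm

10T/I = 10 × 30.2 / 184.2 = 1.6395
(10T/I)^a = 1.6395^5.396 = 14.4073
Uncorrected PET = 16 × 14.4073 = 230.517 mm
Correction = (N/12)(d/30) = (12.0/12)(30/30) = 1.0000
PET = 230.517 × 1.0000 = 230.517 mm/month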